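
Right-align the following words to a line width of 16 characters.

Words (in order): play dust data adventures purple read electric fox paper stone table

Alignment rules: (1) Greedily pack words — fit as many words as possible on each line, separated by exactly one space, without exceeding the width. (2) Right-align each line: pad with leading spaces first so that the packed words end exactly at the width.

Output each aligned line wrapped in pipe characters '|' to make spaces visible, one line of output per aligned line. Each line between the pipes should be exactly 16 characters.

Line 1: ['play', 'dust', 'data'] (min_width=14, slack=2)
Line 2: ['adventures'] (min_width=10, slack=6)
Line 3: ['purple', 'read'] (min_width=11, slack=5)
Line 4: ['electric', 'fox'] (min_width=12, slack=4)
Line 5: ['paper', 'stone'] (min_width=11, slack=5)
Line 6: ['table'] (min_width=5, slack=11)

Answer: |  play dust data|
|      adventures|
|     purple read|
|    electric fox|
|     paper stone|
|           table|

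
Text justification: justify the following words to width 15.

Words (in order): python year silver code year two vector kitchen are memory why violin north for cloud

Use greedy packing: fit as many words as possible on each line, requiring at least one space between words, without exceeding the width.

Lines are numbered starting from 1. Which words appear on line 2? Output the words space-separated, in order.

Answer: silver code

Derivation:
Line 1: ['python', 'year'] (min_width=11, slack=4)
Line 2: ['silver', 'code'] (min_width=11, slack=4)
Line 3: ['year', 'two', 'vector'] (min_width=15, slack=0)
Line 4: ['kitchen', 'are'] (min_width=11, slack=4)
Line 5: ['memory', 'why'] (min_width=10, slack=5)
Line 6: ['violin', 'north'] (min_width=12, slack=3)
Line 7: ['for', 'cloud'] (min_width=9, slack=6)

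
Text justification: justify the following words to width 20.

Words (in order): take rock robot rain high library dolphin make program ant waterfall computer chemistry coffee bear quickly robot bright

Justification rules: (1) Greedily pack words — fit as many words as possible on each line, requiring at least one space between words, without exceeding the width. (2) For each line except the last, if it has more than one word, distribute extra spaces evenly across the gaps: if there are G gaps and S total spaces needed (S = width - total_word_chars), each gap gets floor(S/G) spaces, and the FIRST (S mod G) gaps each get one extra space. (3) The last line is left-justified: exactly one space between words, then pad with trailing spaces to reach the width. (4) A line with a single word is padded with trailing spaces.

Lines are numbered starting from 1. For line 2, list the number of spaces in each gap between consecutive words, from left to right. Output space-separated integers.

Line 1: ['take', 'rock', 'robot', 'rain'] (min_width=20, slack=0)
Line 2: ['high', 'library', 'dolphin'] (min_width=20, slack=0)
Line 3: ['make', 'program', 'ant'] (min_width=16, slack=4)
Line 4: ['waterfall', 'computer'] (min_width=18, slack=2)
Line 5: ['chemistry', 'coffee'] (min_width=16, slack=4)
Line 6: ['bear', 'quickly', 'robot'] (min_width=18, slack=2)
Line 7: ['bright'] (min_width=6, slack=14)

Answer: 1 1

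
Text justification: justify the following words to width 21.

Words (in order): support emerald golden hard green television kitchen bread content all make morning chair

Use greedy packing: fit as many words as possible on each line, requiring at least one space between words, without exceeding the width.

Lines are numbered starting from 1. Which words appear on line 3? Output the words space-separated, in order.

Answer: television kitchen

Derivation:
Line 1: ['support', 'emerald'] (min_width=15, slack=6)
Line 2: ['golden', 'hard', 'green'] (min_width=17, slack=4)
Line 3: ['television', 'kitchen'] (min_width=18, slack=3)
Line 4: ['bread', 'content', 'all'] (min_width=17, slack=4)
Line 5: ['make', 'morning', 'chair'] (min_width=18, slack=3)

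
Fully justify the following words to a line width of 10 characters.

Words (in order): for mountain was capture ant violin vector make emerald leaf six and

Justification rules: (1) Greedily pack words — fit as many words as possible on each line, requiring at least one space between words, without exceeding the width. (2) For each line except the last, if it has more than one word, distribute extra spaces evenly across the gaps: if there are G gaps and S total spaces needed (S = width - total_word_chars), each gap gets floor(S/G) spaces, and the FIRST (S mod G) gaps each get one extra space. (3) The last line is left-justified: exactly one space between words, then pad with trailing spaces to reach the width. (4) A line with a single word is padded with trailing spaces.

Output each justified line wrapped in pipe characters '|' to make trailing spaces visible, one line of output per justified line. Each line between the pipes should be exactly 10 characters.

Line 1: ['for'] (min_width=3, slack=7)
Line 2: ['mountain'] (min_width=8, slack=2)
Line 3: ['was'] (min_width=3, slack=7)
Line 4: ['capture'] (min_width=7, slack=3)
Line 5: ['ant', 'violin'] (min_width=10, slack=0)
Line 6: ['vector'] (min_width=6, slack=4)
Line 7: ['make'] (min_width=4, slack=6)
Line 8: ['emerald'] (min_width=7, slack=3)
Line 9: ['leaf', 'six'] (min_width=8, slack=2)
Line 10: ['and'] (min_width=3, slack=7)

Answer: |for       |
|mountain  |
|was       |
|capture   |
|ant violin|
|vector    |
|make      |
|emerald   |
|leaf   six|
|and       |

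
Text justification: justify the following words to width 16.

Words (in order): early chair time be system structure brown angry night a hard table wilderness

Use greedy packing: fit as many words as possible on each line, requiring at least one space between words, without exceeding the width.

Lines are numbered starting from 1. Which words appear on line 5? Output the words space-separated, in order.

Line 1: ['early', 'chair', 'time'] (min_width=16, slack=0)
Line 2: ['be', 'system'] (min_width=9, slack=7)
Line 3: ['structure', 'brown'] (min_width=15, slack=1)
Line 4: ['angry', 'night', 'a'] (min_width=13, slack=3)
Line 5: ['hard', 'table'] (min_width=10, slack=6)
Line 6: ['wilderness'] (min_width=10, slack=6)

Answer: hard table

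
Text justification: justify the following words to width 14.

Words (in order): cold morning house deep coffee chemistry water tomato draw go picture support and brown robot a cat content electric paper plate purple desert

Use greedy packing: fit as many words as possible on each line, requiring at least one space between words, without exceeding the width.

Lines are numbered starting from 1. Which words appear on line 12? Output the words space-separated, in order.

Line 1: ['cold', 'morning'] (min_width=12, slack=2)
Line 2: ['house', 'deep'] (min_width=10, slack=4)
Line 3: ['coffee'] (min_width=6, slack=8)
Line 4: ['chemistry'] (min_width=9, slack=5)
Line 5: ['water', 'tomato'] (min_width=12, slack=2)
Line 6: ['draw', 'go'] (min_width=7, slack=7)
Line 7: ['picture'] (min_width=7, slack=7)
Line 8: ['support', 'and'] (min_width=11, slack=3)
Line 9: ['brown', 'robot', 'a'] (min_width=13, slack=1)
Line 10: ['cat', 'content'] (min_width=11, slack=3)
Line 11: ['electric', 'paper'] (min_width=14, slack=0)
Line 12: ['plate', 'purple'] (min_width=12, slack=2)
Line 13: ['desert'] (min_width=6, slack=8)

Answer: plate purple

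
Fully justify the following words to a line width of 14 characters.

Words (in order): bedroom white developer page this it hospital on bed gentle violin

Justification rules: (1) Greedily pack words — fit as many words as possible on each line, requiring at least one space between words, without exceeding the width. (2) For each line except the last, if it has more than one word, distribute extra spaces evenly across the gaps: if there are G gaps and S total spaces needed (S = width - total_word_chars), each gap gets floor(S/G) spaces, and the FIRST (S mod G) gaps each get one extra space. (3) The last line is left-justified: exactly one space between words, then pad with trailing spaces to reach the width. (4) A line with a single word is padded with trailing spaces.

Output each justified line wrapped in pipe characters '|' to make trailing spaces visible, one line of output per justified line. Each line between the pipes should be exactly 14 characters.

Answer: |bedroom  white|
|developer page|
|this        it|
|hospital    on|
|bed     gentle|
|violin        |

Derivation:
Line 1: ['bedroom', 'white'] (min_width=13, slack=1)
Line 2: ['developer', 'page'] (min_width=14, slack=0)
Line 3: ['this', 'it'] (min_width=7, slack=7)
Line 4: ['hospital', 'on'] (min_width=11, slack=3)
Line 5: ['bed', 'gentle'] (min_width=10, slack=4)
Line 6: ['violin'] (min_width=6, slack=8)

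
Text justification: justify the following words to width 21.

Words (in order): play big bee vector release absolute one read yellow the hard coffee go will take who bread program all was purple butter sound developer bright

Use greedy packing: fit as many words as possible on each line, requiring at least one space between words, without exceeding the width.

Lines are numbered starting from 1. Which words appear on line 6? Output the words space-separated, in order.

Line 1: ['play', 'big', 'bee', 'vector'] (min_width=19, slack=2)
Line 2: ['release', 'absolute', 'one'] (min_width=20, slack=1)
Line 3: ['read', 'yellow', 'the', 'hard'] (min_width=20, slack=1)
Line 4: ['coffee', 'go', 'will', 'take'] (min_width=19, slack=2)
Line 5: ['who', 'bread', 'program', 'all'] (min_width=21, slack=0)
Line 6: ['was', 'purple', 'butter'] (min_width=17, slack=4)
Line 7: ['sound', 'developer'] (min_width=15, slack=6)
Line 8: ['bright'] (min_width=6, slack=15)

Answer: was purple butter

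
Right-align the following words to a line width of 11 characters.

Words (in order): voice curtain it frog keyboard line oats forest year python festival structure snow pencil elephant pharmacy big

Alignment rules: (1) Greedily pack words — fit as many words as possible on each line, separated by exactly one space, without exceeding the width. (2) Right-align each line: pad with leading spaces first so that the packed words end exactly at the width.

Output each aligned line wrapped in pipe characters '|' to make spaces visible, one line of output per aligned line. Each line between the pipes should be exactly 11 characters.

Line 1: ['voice'] (min_width=5, slack=6)
Line 2: ['curtain', 'it'] (min_width=10, slack=1)
Line 3: ['frog'] (min_width=4, slack=7)
Line 4: ['keyboard'] (min_width=8, slack=3)
Line 5: ['line', 'oats'] (min_width=9, slack=2)
Line 6: ['forest', 'year'] (min_width=11, slack=0)
Line 7: ['python'] (min_width=6, slack=5)
Line 8: ['festival'] (min_width=8, slack=3)
Line 9: ['structure'] (min_width=9, slack=2)
Line 10: ['snow', 'pencil'] (min_width=11, slack=0)
Line 11: ['elephant'] (min_width=8, slack=3)
Line 12: ['pharmacy'] (min_width=8, slack=3)
Line 13: ['big'] (min_width=3, slack=8)

Answer: |      voice|
| curtain it|
|       frog|
|   keyboard|
|  line oats|
|forest year|
|     python|
|   festival|
|  structure|
|snow pencil|
|   elephant|
|   pharmacy|
|        big|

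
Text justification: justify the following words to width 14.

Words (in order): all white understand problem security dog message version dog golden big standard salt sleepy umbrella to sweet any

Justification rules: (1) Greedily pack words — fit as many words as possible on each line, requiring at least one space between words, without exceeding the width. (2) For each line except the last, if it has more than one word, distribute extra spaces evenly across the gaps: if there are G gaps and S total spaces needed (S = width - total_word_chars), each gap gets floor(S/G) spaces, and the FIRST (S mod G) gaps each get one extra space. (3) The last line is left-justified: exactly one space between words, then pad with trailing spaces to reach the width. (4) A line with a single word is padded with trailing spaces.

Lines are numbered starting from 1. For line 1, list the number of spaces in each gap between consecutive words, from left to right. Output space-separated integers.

Line 1: ['all', 'white'] (min_width=9, slack=5)
Line 2: ['understand'] (min_width=10, slack=4)
Line 3: ['problem'] (min_width=7, slack=7)
Line 4: ['security', 'dog'] (min_width=12, slack=2)
Line 5: ['message'] (min_width=7, slack=7)
Line 6: ['version', 'dog'] (min_width=11, slack=3)
Line 7: ['golden', 'big'] (min_width=10, slack=4)
Line 8: ['standard', 'salt'] (min_width=13, slack=1)
Line 9: ['sleepy'] (min_width=6, slack=8)
Line 10: ['umbrella', 'to'] (min_width=11, slack=3)
Line 11: ['sweet', 'any'] (min_width=9, slack=5)

Answer: 6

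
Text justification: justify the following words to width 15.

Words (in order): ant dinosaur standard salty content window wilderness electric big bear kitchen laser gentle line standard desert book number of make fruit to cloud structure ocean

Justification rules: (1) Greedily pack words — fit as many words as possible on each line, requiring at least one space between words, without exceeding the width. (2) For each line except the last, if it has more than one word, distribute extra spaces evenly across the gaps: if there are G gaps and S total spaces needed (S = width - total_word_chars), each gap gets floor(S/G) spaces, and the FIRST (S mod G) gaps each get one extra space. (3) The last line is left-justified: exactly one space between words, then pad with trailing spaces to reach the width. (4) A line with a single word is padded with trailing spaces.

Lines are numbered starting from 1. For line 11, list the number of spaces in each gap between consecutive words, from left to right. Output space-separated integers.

Answer: 2 1

Derivation:
Line 1: ['ant', 'dinosaur'] (min_width=12, slack=3)
Line 2: ['standard', 'salty'] (min_width=14, slack=1)
Line 3: ['content', 'window'] (min_width=14, slack=1)
Line 4: ['wilderness'] (min_width=10, slack=5)
Line 5: ['electric', 'big'] (min_width=12, slack=3)
Line 6: ['bear', 'kitchen'] (min_width=12, slack=3)
Line 7: ['laser', 'gentle'] (min_width=12, slack=3)
Line 8: ['line', 'standard'] (min_width=13, slack=2)
Line 9: ['desert', 'book'] (min_width=11, slack=4)
Line 10: ['number', 'of', 'make'] (min_width=14, slack=1)
Line 11: ['fruit', 'to', 'cloud'] (min_width=14, slack=1)
Line 12: ['structure', 'ocean'] (min_width=15, slack=0)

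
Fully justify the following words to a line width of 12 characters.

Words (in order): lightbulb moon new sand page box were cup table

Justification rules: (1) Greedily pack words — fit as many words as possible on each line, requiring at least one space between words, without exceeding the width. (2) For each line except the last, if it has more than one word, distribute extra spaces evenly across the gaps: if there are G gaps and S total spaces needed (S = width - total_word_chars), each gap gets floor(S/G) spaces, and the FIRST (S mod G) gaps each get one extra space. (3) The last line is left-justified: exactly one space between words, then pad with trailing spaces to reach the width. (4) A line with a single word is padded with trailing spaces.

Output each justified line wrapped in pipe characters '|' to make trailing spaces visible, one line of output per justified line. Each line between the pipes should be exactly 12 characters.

Answer: |lightbulb   |
|moon     new|
|sand    page|
|box were cup|
|table       |

Derivation:
Line 1: ['lightbulb'] (min_width=9, slack=3)
Line 2: ['moon', 'new'] (min_width=8, slack=4)
Line 3: ['sand', 'page'] (min_width=9, slack=3)
Line 4: ['box', 'were', 'cup'] (min_width=12, slack=0)
Line 5: ['table'] (min_width=5, slack=7)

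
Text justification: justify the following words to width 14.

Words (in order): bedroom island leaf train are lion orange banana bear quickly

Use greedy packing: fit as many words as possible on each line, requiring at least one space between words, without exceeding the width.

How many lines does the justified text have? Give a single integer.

Line 1: ['bedroom', 'island'] (min_width=14, slack=0)
Line 2: ['leaf', 'train', 'are'] (min_width=14, slack=0)
Line 3: ['lion', 'orange'] (min_width=11, slack=3)
Line 4: ['banana', 'bear'] (min_width=11, slack=3)
Line 5: ['quickly'] (min_width=7, slack=7)
Total lines: 5

Answer: 5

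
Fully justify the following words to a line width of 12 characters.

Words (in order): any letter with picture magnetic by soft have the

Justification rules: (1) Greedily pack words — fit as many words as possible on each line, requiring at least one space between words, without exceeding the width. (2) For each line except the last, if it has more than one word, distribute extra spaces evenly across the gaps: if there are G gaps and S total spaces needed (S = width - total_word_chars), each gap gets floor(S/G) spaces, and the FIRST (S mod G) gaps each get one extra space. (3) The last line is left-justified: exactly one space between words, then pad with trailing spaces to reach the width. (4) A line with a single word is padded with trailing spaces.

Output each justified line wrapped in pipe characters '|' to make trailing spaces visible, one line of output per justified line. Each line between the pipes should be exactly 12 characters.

Line 1: ['any', 'letter'] (min_width=10, slack=2)
Line 2: ['with', 'picture'] (min_width=12, slack=0)
Line 3: ['magnetic', 'by'] (min_width=11, slack=1)
Line 4: ['soft', 'have'] (min_width=9, slack=3)
Line 5: ['the'] (min_width=3, slack=9)

Answer: |any   letter|
|with picture|
|magnetic  by|
|soft    have|
|the         |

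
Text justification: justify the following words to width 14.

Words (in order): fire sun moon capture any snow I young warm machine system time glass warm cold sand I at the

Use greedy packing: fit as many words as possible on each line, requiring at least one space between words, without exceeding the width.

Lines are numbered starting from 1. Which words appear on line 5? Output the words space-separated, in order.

Answer: system time

Derivation:
Line 1: ['fire', 'sun', 'moon'] (min_width=13, slack=1)
Line 2: ['capture', 'any'] (min_width=11, slack=3)
Line 3: ['snow', 'I', 'young'] (min_width=12, slack=2)
Line 4: ['warm', 'machine'] (min_width=12, slack=2)
Line 5: ['system', 'time'] (min_width=11, slack=3)
Line 6: ['glass', 'warm'] (min_width=10, slack=4)
Line 7: ['cold', 'sand', 'I', 'at'] (min_width=14, slack=0)
Line 8: ['the'] (min_width=3, slack=11)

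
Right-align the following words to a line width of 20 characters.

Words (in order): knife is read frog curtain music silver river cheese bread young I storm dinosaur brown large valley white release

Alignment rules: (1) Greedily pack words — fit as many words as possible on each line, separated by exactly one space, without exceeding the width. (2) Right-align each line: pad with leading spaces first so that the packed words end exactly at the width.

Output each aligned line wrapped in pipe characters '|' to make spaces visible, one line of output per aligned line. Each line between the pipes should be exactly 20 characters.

Answer: |  knife is read frog|
|curtain music silver|
|  river cheese bread|
|       young I storm|
|dinosaur brown large|
|valley white release|

Derivation:
Line 1: ['knife', 'is', 'read', 'frog'] (min_width=18, slack=2)
Line 2: ['curtain', 'music', 'silver'] (min_width=20, slack=0)
Line 3: ['river', 'cheese', 'bread'] (min_width=18, slack=2)
Line 4: ['young', 'I', 'storm'] (min_width=13, slack=7)
Line 5: ['dinosaur', 'brown', 'large'] (min_width=20, slack=0)
Line 6: ['valley', 'white', 'release'] (min_width=20, slack=0)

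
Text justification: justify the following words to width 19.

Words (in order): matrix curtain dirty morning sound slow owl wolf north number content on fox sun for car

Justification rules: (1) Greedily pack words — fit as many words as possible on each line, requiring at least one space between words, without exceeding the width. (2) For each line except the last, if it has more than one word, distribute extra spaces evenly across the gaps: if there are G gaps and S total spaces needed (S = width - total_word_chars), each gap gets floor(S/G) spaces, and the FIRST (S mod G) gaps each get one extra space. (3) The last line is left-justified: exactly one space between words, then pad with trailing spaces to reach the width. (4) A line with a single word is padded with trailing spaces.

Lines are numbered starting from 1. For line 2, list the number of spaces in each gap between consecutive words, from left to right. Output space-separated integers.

Answer: 1 1

Derivation:
Line 1: ['matrix', 'curtain'] (min_width=14, slack=5)
Line 2: ['dirty', 'morning', 'sound'] (min_width=19, slack=0)
Line 3: ['slow', 'owl', 'wolf', 'north'] (min_width=19, slack=0)
Line 4: ['number', 'content', 'on'] (min_width=17, slack=2)
Line 5: ['fox', 'sun', 'for', 'car'] (min_width=15, slack=4)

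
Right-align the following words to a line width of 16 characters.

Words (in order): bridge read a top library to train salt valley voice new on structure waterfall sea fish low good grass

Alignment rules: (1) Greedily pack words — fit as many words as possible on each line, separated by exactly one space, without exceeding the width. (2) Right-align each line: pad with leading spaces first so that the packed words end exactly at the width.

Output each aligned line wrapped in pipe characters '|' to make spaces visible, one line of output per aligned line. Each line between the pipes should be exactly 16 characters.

Line 1: ['bridge', 'read', 'a'] (min_width=13, slack=3)
Line 2: ['top', 'library', 'to'] (min_width=14, slack=2)
Line 3: ['train', 'salt'] (min_width=10, slack=6)
Line 4: ['valley', 'voice', 'new'] (min_width=16, slack=0)
Line 5: ['on', 'structure'] (min_width=12, slack=4)
Line 6: ['waterfall', 'sea'] (min_width=13, slack=3)
Line 7: ['fish', 'low', 'good'] (min_width=13, slack=3)
Line 8: ['grass'] (min_width=5, slack=11)

Answer: |   bridge read a|
|  top library to|
|      train salt|
|valley voice new|
|    on structure|
|   waterfall sea|
|   fish low good|
|           grass|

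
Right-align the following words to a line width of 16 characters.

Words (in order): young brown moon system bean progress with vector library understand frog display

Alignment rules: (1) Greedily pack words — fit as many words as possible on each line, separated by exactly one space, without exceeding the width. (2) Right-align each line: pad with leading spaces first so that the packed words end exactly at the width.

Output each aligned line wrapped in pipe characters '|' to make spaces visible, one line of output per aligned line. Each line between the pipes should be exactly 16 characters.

Line 1: ['young', 'brown', 'moon'] (min_width=16, slack=0)
Line 2: ['system', 'bean'] (min_width=11, slack=5)
Line 3: ['progress', 'with'] (min_width=13, slack=3)
Line 4: ['vector', 'library'] (min_width=14, slack=2)
Line 5: ['understand', 'frog'] (min_width=15, slack=1)
Line 6: ['display'] (min_width=7, slack=9)

Answer: |young brown moon|
|     system bean|
|   progress with|
|  vector library|
| understand frog|
|         display|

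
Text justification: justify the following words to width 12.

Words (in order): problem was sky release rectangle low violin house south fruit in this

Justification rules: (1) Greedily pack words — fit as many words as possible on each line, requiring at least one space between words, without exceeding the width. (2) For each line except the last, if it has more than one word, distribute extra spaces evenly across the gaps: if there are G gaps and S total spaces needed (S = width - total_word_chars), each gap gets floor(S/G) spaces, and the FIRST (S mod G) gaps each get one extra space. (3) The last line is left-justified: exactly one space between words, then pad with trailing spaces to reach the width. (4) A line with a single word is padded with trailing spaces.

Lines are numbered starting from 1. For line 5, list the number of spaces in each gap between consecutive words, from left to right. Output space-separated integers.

Answer: 2

Derivation:
Line 1: ['problem', 'was'] (min_width=11, slack=1)
Line 2: ['sky', 'release'] (min_width=11, slack=1)
Line 3: ['rectangle'] (min_width=9, slack=3)
Line 4: ['low', 'violin'] (min_width=10, slack=2)
Line 5: ['house', 'south'] (min_width=11, slack=1)
Line 6: ['fruit', 'in'] (min_width=8, slack=4)
Line 7: ['this'] (min_width=4, slack=8)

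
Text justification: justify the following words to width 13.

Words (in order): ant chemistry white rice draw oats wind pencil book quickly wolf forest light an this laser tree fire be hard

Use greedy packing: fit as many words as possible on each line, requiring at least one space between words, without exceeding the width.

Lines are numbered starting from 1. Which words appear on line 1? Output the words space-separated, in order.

Answer: ant chemistry

Derivation:
Line 1: ['ant', 'chemistry'] (min_width=13, slack=0)
Line 2: ['white', 'rice'] (min_width=10, slack=3)
Line 3: ['draw', 'oats'] (min_width=9, slack=4)
Line 4: ['wind', 'pencil'] (min_width=11, slack=2)
Line 5: ['book', 'quickly'] (min_width=12, slack=1)
Line 6: ['wolf', 'forest'] (min_width=11, slack=2)
Line 7: ['light', 'an', 'this'] (min_width=13, slack=0)
Line 8: ['laser', 'tree'] (min_width=10, slack=3)
Line 9: ['fire', 'be', 'hard'] (min_width=12, slack=1)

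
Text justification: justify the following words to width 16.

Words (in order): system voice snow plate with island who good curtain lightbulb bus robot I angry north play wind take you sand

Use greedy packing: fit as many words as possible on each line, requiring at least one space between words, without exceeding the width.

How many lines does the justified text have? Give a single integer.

Answer: 8

Derivation:
Line 1: ['system', 'voice'] (min_width=12, slack=4)
Line 2: ['snow', 'plate', 'with'] (min_width=15, slack=1)
Line 3: ['island', 'who', 'good'] (min_width=15, slack=1)
Line 4: ['curtain'] (min_width=7, slack=9)
Line 5: ['lightbulb', 'bus'] (min_width=13, slack=3)
Line 6: ['robot', 'I', 'angry'] (min_width=13, slack=3)
Line 7: ['north', 'play', 'wind'] (min_width=15, slack=1)
Line 8: ['take', 'you', 'sand'] (min_width=13, slack=3)
Total lines: 8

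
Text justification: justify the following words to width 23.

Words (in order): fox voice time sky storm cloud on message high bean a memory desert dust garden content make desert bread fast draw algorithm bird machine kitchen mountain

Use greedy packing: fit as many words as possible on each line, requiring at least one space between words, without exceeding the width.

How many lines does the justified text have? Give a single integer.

Line 1: ['fox', 'voice', 'time', 'sky'] (min_width=18, slack=5)
Line 2: ['storm', 'cloud', 'on', 'message'] (min_width=22, slack=1)
Line 3: ['high', 'bean', 'a', 'memory'] (min_width=18, slack=5)
Line 4: ['desert', 'dust', 'garden'] (min_width=18, slack=5)
Line 5: ['content', 'make', 'desert'] (min_width=19, slack=4)
Line 6: ['bread', 'fast', 'draw'] (min_width=15, slack=8)
Line 7: ['algorithm', 'bird', 'machine'] (min_width=22, slack=1)
Line 8: ['kitchen', 'mountain'] (min_width=16, slack=7)
Total lines: 8

Answer: 8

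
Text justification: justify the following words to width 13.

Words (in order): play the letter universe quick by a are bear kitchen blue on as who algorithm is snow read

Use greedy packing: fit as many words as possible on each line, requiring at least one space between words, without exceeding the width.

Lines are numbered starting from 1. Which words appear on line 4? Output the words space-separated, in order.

Line 1: ['play', 'the'] (min_width=8, slack=5)
Line 2: ['letter'] (min_width=6, slack=7)
Line 3: ['universe'] (min_width=8, slack=5)
Line 4: ['quick', 'by', 'a'] (min_width=10, slack=3)
Line 5: ['are', 'bear'] (min_width=8, slack=5)
Line 6: ['kitchen', 'blue'] (min_width=12, slack=1)
Line 7: ['on', 'as', 'who'] (min_width=9, slack=4)
Line 8: ['algorithm', 'is'] (min_width=12, slack=1)
Line 9: ['snow', 'read'] (min_width=9, slack=4)

Answer: quick by a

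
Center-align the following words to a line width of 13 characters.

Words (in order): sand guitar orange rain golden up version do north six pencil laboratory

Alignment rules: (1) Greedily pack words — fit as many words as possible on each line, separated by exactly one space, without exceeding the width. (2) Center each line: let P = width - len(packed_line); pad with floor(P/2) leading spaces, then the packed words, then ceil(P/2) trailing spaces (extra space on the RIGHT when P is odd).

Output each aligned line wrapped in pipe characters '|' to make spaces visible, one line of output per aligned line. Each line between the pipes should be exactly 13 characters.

Answer: | sand guitar |
| orange rain |
|  golden up  |
| version do  |
|  north six  |
|   pencil    |
| laboratory  |

Derivation:
Line 1: ['sand', 'guitar'] (min_width=11, slack=2)
Line 2: ['orange', 'rain'] (min_width=11, slack=2)
Line 3: ['golden', 'up'] (min_width=9, slack=4)
Line 4: ['version', 'do'] (min_width=10, slack=3)
Line 5: ['north', 'six'] (min_width=9, slack=4)
Line 6: ['pencil'] (min_width=6, slack=7)
Line 7: ['laboratory'] (min_width=10, slack=3)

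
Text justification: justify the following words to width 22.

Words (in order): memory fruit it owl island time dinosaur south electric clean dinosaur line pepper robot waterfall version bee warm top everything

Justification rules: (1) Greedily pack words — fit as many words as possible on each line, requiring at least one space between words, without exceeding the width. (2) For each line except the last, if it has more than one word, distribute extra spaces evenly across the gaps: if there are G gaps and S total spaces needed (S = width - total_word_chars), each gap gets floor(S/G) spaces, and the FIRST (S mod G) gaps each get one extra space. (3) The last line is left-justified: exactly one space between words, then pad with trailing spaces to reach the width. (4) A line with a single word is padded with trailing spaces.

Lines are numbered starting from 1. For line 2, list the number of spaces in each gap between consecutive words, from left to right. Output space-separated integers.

Answer: 2 2

Derivation:
Line 1: ['memory', 'fruit', 'it', 'owl'] (min_width=19, slack=3)
Line 2: ['island', 'time', 'dinosaur'] (min_width=20, slack=2)
Line 3: ['south', 'electric', 'clean'] (min_width=20, slack=2)
Line 4: ['dinosaur', 'line', 'pepper'] (min_width=20, slack=2)
Line 5: ['robot', 'waterfall'] (min_width=15, slack=7)
Line 6: ['version', 'bee', 'warm', 'top'] (min_width=20, slack=2)
Line 7: ['everything'] (min_width=10, slack=12)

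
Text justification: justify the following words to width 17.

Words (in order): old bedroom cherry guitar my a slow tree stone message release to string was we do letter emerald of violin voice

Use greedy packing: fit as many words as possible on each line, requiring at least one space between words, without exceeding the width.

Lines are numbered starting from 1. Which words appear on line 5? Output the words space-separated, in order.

Answer: to string was we

Derivation:
Line 1: ['old', 'bedroom'] (min_width=11, slack=6)
Line 2: ['cherry', 'guitar', 'my'] (min_width=16, slack=1)
Line 3: ['a', 'slow', 'tree', 'stone'] (min_width=17, slack=0)
Line 4: ['message', 'release'] (min_width=15, slack=2)
Line 5: ['to', 'string', 'was', 'we'] (min_width=16, slack=1)
Line 6: ['do', 'letter', 'emerald'] (min_width=17, slack=0)
Line 7: ['of', 'violin', 'voice'] (min_width=15, slack=2)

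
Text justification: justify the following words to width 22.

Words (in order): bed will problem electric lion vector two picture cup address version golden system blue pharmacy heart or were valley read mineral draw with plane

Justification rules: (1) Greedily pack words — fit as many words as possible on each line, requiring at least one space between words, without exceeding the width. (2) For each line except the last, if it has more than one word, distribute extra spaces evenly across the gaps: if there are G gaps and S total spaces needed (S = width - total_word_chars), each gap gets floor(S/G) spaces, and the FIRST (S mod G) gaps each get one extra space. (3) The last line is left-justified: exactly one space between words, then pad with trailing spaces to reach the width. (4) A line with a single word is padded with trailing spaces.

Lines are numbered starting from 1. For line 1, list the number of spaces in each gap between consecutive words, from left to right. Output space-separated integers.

Line 1: ['bed', 'will', 'problem'] (min_width=16, slack=6)
Line 2: ['electric', 'lion', 'vector'] (min_width=20, slack=2)
Line 3: ['two', 'picture', 'cup'] (min_width=15, slack=7)
Line 4: ['address', 'version', 'golden'] (min_width=22, slack=0)
Line 5: ['system', 'blue', 'pharmacy'] (min_width=20, slack=2)
Line 6: ['heart', 'or', 'were', 'valley'] (min_width=20, slack=2)
Line 7: ['read', 'mineral', 'draw', 'with'] (min_width=22, slack=0)
Line 8: ['plane'] (min_width=5, slack=17)

Answer: 4 4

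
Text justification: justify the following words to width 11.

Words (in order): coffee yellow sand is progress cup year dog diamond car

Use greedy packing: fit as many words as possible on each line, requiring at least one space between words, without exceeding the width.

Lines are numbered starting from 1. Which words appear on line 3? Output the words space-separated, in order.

Line 1: ['coffee'] (min_width=6, slack=5)
Line 2: ['yellow', 'sand'] (min_width=11, slack=0)
Line 3: ['is', 'progress'] (min_width=11, slack=0)
Line 4: ['cup', 'year'] (min_width=8, slack=3)
Line 5: ['dog', 'diamond'] (min_width=11, slack=0)
Line 6: ['car'] (min_width=3, slack=8)

Answer: is progress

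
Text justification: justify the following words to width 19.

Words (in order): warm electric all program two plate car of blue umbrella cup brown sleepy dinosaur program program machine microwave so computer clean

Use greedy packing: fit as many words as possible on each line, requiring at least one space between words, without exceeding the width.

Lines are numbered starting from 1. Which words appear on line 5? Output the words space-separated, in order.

Answer: sleepy dinosaur

Derivation:
Line 1: ['warm', 'electric', 'all'] (min_width=17, slack=2)
Line 2: ['program', 'two', 'plate'] (min_width=17, slack=2)
Line 3: ['car', 'of', 'blue'] (min_width=11, slack=8)
Line 4: ['umbrella', 'cup', 'brown'] (min_width=18, slack=1)
Line 5: ['sleepy', 'dinosaur'] (min_width=15, slack=4)
Line 6: ['program', 'program'] (min_width=15, slack=4)
Line 7: ['machine', 'microwave'] (min_width=17, slack=2)
Line 8: ['so', 'computer', 'clean'] (min_width=17, slack=2)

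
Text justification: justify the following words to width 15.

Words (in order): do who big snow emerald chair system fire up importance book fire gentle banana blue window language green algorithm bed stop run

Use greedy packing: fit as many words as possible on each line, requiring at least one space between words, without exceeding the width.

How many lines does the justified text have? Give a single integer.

Answer: 9

Derivation:
Line 1: ['do', 'who', 'big', 'snow'] (min_width=15, slack=0)
Line 2: ['emerald', 'chair'] (min_width=13, slack=2)
Line 3: ['system', 'fire', 'up'] (min_width=14, slack=1)
Line 4: ['importance', 'book'] (min_width=15, slack=0)
Line 5: ['fire', 'gentle'] (min_width=11, slack=4)
Line 6: ['banana', 'blue'] (min_width=11, slack=4)
Line 7: ['window', 'language'] (min_width=15, slack=0)
Line 8: ['green', 'algorithm'] (min_width=15, slack=0)
Line 9: ['bed', 'stop', 'run'] (min_width=12, slack=3)
Total lines: 9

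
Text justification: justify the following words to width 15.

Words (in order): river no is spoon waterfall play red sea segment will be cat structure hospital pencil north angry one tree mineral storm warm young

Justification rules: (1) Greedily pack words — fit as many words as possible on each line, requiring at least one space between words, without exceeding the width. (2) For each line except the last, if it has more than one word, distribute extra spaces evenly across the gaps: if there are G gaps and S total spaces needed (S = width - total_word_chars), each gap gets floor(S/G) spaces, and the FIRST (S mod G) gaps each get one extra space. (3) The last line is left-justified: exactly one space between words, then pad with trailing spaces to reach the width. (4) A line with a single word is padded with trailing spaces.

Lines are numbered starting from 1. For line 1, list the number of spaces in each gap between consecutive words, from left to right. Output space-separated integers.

Line 1: ['river', 'no', 'is'] (min_width=11, slack=4)
Line 2: ['spoon', 'waterfall'] (min_width=15, slack=0)
Line 3: ['play', 'red', 'sea'] (min_width=12, slack=3)
Line 4: ['segment', 'will', 'be'] (min_width=15, slack=0)
Line 5: ['cat', 'structure'] (min_width=13, slack=2)
Line 6: ['hospital', 'pencil'] (min_width=15, slack=0)
Line 7: ['north', 'angry', 'one'] (min_width=15, slack=0)
Line 8: ['tree', 'mineral'] (min_width=12, slack=3)
Line 9: ['storm', 'warm'] (min_width=10, slack=5)
Line 10: ['young'] (min_width=5, slack=10)

Answer: 3 3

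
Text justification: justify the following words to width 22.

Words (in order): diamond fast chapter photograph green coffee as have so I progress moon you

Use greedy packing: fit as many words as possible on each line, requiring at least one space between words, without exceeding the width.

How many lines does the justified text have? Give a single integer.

Answer: 4

Derivation:
Line 1: ['diamond', 'fast', 'chapter'] (min_width=20, slack=2)
Line 2: ['photograph', 'green'] (min_width=16, slack=6)
Line 3: ['coffee', 'as', 'have', 'so', 'I'] (min_width=19, slack=3)
Line 4: ['progress', 'moon', 'you'] (min_width=17, slack=5)
Total lines: 4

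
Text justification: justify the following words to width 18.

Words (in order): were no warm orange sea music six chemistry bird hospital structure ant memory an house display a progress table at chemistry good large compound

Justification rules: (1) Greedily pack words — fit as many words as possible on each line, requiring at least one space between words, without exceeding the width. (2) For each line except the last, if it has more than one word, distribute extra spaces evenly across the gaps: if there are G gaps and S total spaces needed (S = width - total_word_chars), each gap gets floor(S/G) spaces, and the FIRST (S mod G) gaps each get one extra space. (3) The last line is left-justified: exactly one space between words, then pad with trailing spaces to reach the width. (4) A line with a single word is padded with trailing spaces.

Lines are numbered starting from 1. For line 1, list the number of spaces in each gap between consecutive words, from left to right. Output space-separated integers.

Answer: 4 4

Derivation:
Line 1: ['were', 'no', 'warm'] (min_width=12, slack=6)
Line 2: ['orange', 'sea', 'music'] (min_width=16, slack=2)
Line 3: ['six', 'chemistry', 'bird'] (min_width=18, slack=0)
Line 4: ['hospital', 'structure'] (min_width=18, slack=0)
Line 5: ['ant', 'memory', 'an'] (min_width=13, slack=5)
Line 6: ['house', 'display', 'a'] (min_width=15, slack=3)
Line 7: ['progress', 'table', 'at'] (min_width=17, slack=1)
Line 8: ['chemistry', 'good'] (min_width=14, slack=4)
Line 9: ['large', 'compound'] (min_width=14, slack=4)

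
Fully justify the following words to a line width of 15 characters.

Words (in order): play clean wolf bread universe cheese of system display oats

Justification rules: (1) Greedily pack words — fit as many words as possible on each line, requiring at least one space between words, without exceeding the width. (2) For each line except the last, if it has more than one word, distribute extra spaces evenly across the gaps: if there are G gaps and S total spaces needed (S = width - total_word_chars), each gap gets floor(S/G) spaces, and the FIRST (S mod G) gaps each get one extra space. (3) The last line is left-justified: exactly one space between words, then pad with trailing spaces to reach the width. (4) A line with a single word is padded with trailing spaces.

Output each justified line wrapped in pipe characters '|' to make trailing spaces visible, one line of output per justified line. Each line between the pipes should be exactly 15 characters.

Line 1: ['play', 'clean', 'wolf'] (min_width=15, slack=0)
Line 2: ['bread', 'universe'] (min_width=14, slack=1)
Line 3: ['cheese', 'of'] (min_width=9, slack=6)
Line 4: ['system', 'display'] (min_width=14, slack=1)
Line 5: ['oats'] (min_width=4, slack=11)

Answer: |play clean wolf|
|bread  universe|
|cheese       of|
|system  display|
|oats           |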